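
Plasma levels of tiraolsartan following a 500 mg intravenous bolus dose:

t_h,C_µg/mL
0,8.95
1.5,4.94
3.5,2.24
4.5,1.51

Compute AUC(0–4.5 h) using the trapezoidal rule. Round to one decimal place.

AUC = 19.5 µg/mL·h

Trapezoidal AUC_0→4.5:
  [0→1.5]: (8.95+4.94)/2 × 1.5 = 10.4175
  [1.5→3.5]: (4.94+2.24)/2 × 2 = 7.18
  [3.5→4.5]: (2.24+1.51)/2 × 1 = 1.875
  Sum = 19.4725 µg/mL·h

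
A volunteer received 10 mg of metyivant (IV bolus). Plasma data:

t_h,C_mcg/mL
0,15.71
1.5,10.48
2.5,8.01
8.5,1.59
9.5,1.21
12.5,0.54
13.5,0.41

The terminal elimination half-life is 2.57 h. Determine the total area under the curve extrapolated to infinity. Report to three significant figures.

AUC = 63.7 mcg/mL·h

Trapezoidal AUC_0→13.5:
  [0→1.5]: (15.71+10.48)/2 × 1.5 = 19.6425
  [1.5→2.5]: (10.48+8.01)/2 × 1 = 9.245
  [2.5→8.5]: (8.01+1.59)/2 × 6 = 28.8
  [8.5→9.5]: (1.59+1.21)/2 × 1 = 1.4
  [9.5→12.5]: (1.21+0.54)/2 × 3 = 2.625
  [12.5→13.5]: (0.54+0.41)/2 × 1 = 0.475
  Sum = 62.1875 mcg/mL·h
k_e = ln2 / t½ = 0.693147 / 2.57 = 0.2697 h^-1
Extrapolated tail: C_last / k_e = 0.41 / 0.2697 = 1.520
AUC_0→∞ = 62.1875 + 1.520 = 63.7075 mcg/mL·h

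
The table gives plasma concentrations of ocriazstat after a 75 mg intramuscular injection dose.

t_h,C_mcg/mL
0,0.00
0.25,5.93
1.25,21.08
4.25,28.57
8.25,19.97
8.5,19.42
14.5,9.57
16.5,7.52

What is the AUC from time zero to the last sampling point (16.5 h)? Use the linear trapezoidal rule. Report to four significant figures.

Trapezoidal AUC_0→16.5:
  [0→0.25]: (0.00+5.93)/2 × 0.25 = 0.74125
  [0.25→1.25]: (5.93+21.08)/2 × 1 = 13.505
  [1.25→4.25]: (21.08+28.57)/2 × 3 = 74.475
  [4.25→8.25]: (28.57+19.97)/2 × 4 = 97.08
  [8.25→8.5]: (19.97+19.42)/2 × 0.25 = 4.92375
  [8.5→14.5]: (19.42+9.57)/2 × 6 = 86.97
  [14.5→16.5]: (9.57+7.52)/2 × 2 = 17.09
  Sum = 294.785 mcg/mL·h

AUC = 294.8 mcg/mL·h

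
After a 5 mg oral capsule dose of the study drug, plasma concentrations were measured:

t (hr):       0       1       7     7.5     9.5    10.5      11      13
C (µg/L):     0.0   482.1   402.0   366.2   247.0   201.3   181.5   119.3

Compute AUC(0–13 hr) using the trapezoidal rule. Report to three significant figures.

Trapezoidal AUC_0→13:
  [0→1]: (0.0+482.1)/2 × 1 = 241.05
  [1→7]: (482.1+402.0)/2 × 6 = 2652.3
  [7→7.5]: (402.0+366.2)/2 × 0.5 = 192.05
  [7.5→9.5]: (366.2+247.0)/2 × 2 = 613.2
  [9.5→10.5]: (247.0+201.3)/2 × 1 = 224.15
  [10.5→11]: (201.3+181.5)/2 × 0.5 = 95.7
  [11→13]: (181.5+119.3)/2 × 2 = 300.8
  Sum = 4319.25 µg/L·hr

AUC = 4320 µg/L·hr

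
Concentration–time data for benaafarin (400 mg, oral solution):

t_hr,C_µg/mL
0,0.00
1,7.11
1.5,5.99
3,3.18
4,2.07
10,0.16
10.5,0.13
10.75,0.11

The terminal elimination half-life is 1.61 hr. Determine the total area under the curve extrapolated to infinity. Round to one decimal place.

AUC = 23.4 µg/mL·hr

Trapezoidal AUC_0→10.75:
  [0→1]: (0.00+7.11)/2 × 1 = 3.555
  [1→1.5]: (7.11+5.99)/2 × 0.5 = 3.275
  [1.5→3]: (5.99+3.18)/2 × 1.5 = 6.8775
  [3→4]: (3.18+2.07)/2 × 1 = 2.625
  [4→10]: (2.07+0.16)/2 × 6 = 6.69
  [10→10.5]: (0.16+0.13)/2 × 0.5 = 0.0725
  [10.5→10.75]: (0.13+0.11)/2 × 0.25 = 0.03
  Sum = 23.125 µg/mL·hr
k_e = ln2 / t½ = 0.693147 / 1.61 = 0.4305 hr^-1
Extrapolated tail: C_last / k_e = 0.11 / 0.4305 = 0.256
AUC_0→∞ = 23.125 + 0.256 = 23.381 µg/mL·hr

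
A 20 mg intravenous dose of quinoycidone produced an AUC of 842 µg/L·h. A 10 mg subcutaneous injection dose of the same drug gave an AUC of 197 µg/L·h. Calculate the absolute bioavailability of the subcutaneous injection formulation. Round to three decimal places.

F = (AUC_ev / D_ev) / (AUC_iv / D_iv)
  = (197/10) / (842/20)
  = 19.7 / 42.1 = 0.4679

F = 0.468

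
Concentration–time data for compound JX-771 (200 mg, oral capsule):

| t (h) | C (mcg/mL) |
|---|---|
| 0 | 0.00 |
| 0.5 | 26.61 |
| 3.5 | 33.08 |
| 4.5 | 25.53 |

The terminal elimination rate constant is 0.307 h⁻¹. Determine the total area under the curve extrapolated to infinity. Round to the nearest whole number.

Trapezoidal AUC_0→4.5:
  [0→0.5]: (0.00+26.61)/2 × 0.5 = 6.6525
  [0.5→3.5]: (26.61+33.08)/2 × 3 = 89.535
  [3.5→4.5]: (33.08+25.53)/2 × 1 = 29.305
  Sum = 125.4925 mcg/mL·h
Extrapolated tail: C_last / k_e = 25.53 / 0.307 = 83.160
AUC_0→∞ = 125.4925 + 83.160 = 208.6525 mcg/mL·h

AUC = 209 mcg/mL·h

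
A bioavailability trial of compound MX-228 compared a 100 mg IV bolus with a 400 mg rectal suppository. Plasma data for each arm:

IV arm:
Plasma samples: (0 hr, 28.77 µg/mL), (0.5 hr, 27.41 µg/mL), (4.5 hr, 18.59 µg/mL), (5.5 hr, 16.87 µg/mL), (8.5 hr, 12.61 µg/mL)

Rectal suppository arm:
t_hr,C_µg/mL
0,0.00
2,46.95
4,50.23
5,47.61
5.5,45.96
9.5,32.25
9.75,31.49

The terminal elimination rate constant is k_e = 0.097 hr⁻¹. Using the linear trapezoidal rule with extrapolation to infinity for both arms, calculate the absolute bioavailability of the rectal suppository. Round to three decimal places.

Trapezoidal AUC_0→8.5 (IV):
  [0→0.5]: (28.77+27.41)/2 × 0.5 = 14.045
  [0.5→4.5]: (27.41+18.59)/2 × 4 = 92.0
  [4.5→5.5]: (18.59+16.87)/2 × 1 = 17.73
  [5.5→8.5]: (16.87+12.61)/2 × 3 = 44.22
  Sum = 167.995 µg/mL·hr
IV tail: 12.61/0.097 = 130.000; AUC_iv,0→∞ = 167.995 + 130.000 = 297.995 µg/mL·hr
Trapezoidal AUC_0→9.75 (rectal suppository):
  [0→2]: (0.00+46.95)/2 × 2 = 46.95
  [2→4]: (46.95+50.23)/2 × 2 = 97.18
  [4→5]: (50.23+47.61)/2 × 1 = 48.92
  [5→5.5]: (47.61+45.96)/2 × 0.5 = 23.3925
  [5.5→9.5]: (45.96+32.25)/2 × 4 = 156.42
  [9.5→9.75]: (32.25+31.49)/2 × 0.25 = 7.9675
  Sum = 380.83 µg/mL·hr
rectal suppository tail: 31.49/0.097 = 324.639; AUC_ev,0→∞ = 380.83 + 324.639 = 705.469 µg/mL·hr
F = (AUC_ev/D_ev)/(AUC_iv/D_iv) = (705.469/400)/(297.995/100) = 1.7636725/2.97995 = 0.5918

F = 0.592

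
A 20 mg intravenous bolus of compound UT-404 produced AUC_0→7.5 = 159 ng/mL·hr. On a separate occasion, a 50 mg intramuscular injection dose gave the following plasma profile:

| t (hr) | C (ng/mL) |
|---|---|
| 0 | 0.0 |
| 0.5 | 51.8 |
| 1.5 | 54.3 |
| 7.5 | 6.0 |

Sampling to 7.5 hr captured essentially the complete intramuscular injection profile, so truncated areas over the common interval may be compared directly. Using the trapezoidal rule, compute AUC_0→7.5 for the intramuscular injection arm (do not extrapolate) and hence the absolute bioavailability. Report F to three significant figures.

Trapezoidal AUC_0→7.5 (intramuscular injection):
  [0→0.5]: (0.0+51.8)/2 × 0.5 = 12.95
  [0.5→1.5]: (51.8+54.3)/2 × 1 = 53.05
  [1.5→7.5]: (54.3+6.0)/2 × 6 = 180.9
  Sum = 246.9 ng/mL·hr
F = (AUC_ev/D_ev)/(AUC_iv/D_iv) = (246.9/50)/(159/20) = 4.938/7.95 = 0.6211

F = 0.621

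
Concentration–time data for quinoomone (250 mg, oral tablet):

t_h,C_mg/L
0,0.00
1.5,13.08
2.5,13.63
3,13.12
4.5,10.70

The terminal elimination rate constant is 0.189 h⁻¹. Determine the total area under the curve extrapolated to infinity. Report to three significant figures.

AUC = 104 mg/L·h

Trapezoidal AUC_0→4.5:
  [0→1.5]: (0.00+13.08)/2 × 1.5 = 9.81
  [1.5→2.5]: (13.08+13.63)/2 × 1 = 13.355
  [2.5→3]: (13.63+13.12)/2 × 0.5 = 6.6875
  [3→4.5]: (13.12+10.70)/2 × 1.5 = 17.865
  Sum = 47.7175 mg/L·h
Extrapolated tail: C_last / k_e = 10.70 / 0.189 = 56.614
AUC_0→∞ = 47.7175 + 56.614 = 104.3315 mg/L·h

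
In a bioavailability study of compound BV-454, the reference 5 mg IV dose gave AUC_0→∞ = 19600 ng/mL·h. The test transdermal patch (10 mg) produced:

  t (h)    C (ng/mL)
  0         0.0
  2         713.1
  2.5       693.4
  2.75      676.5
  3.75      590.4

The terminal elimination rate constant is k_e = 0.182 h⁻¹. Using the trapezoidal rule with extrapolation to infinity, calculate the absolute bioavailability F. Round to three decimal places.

Trapezoidal AUC_0→3.75 (transdermal patch):
  [0→2]: (0.0+713.1)/2 × 2 = 713.1
  [2→2.5]: (713.1+693.4)/2 × 0.5 = 351.625
  [2.5→2.75]: (693.4+676.5)/2 × 0.25 = 171.2375
  [2.75→3.75]: (676.5+590.4)/2 × 1 = 633.45
  Sum = 1869.4125 ng/mL·h
Tail: C_last/k_e = 590.4/0.182 = 3243.956
AUC_0→∞ (transdermal patch) = 1869.4125 + 3243.956 = 5113.3685 ng/mL·h
F = (AUC_ev/D_ev)/(AUC_iv/D_iv) = (5113.3685/10)/(19600/5) = 511.33685/3920 = 0.1304

F = 0.130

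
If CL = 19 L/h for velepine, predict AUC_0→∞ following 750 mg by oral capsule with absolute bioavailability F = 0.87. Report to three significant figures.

AUC_0→∞ = F × Dose / CL
        = 0.87 × 750 / 19 = 34.3421 mg/L·h

AUC = 34.3 mg/L·h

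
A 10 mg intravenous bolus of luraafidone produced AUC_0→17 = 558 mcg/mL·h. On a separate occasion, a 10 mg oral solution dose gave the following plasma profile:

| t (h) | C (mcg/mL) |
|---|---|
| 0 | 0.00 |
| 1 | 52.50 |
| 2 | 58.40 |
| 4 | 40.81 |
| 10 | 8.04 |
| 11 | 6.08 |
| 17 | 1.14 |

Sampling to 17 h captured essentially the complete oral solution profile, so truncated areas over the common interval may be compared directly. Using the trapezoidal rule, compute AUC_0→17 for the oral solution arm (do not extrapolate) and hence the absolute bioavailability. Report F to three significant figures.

Trapezoidal AUC_0→17 (oral solution):
  [0→1]: (0.00+52.50)/2 × 1 = 26.25
  [1→2]: (52.50+58.40)/2 × 1 = 55.45
  [2→4]: (58.40+40.81)/2 × 2 = 99.21
  [4→10]: (40.81+8.04)/2 × 6 = 146.55
  [10→11]: (8.04+6.08)/2 × 1 = 7.06
  [11→17]: (6.08+1.14)/2 × 6 = 21.66
  Sum = 356.18 mcg/mL·h
F = (AUC_ev/D_ev)/(AUC_iv/D_iv) = (356.18/10)/(558/10) = 35.618/55.8 = 0.6383

F = 0.638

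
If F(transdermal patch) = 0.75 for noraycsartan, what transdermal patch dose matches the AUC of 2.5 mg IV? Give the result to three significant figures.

D_transdermal = 3.33 mg

For equal systemic exposure: F × D_ev = D_iv
D_ev = D_iv / F = 2.5 / 0.75 = 3.33333 mg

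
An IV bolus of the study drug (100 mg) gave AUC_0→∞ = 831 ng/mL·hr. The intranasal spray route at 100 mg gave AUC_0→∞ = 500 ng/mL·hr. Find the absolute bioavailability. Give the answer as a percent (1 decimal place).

F = (AUC_ev / D_ev) / (AUC_iv / D_iv)
  = (500/100) / (831/100)
  = 5 / 8.31 = 0.6017
  = 60.17%

F = 60.2%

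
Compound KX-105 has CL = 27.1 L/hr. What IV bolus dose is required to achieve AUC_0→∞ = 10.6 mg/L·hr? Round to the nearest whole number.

Dose = 287 mg

Dose_iv = CL × AUC_0→∞
     = 27.1 × 10.6 = 287.26 mg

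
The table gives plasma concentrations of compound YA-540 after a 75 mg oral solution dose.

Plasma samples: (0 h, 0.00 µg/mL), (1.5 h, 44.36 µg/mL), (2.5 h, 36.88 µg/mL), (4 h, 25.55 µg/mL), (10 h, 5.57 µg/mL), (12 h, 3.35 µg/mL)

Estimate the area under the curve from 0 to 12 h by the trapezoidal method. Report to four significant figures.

Trapezoidal AUC_0→12:
  [0→1.5]: (0.00+44.36)/2 × 1.5 = 33.27
  [1.5→2.5]: (44.36+36.88)/2 × 1 = 40.62
  [2.5→4]: (36.88+25.55)/2 × 1.5 = 46.8225
  [4→10]: (25.55+5.57)/2 × 6 = 93.36
  [10→12]: (5.57+3.35)/2 × 2 = 8.92
  Sum = 222.9925 µg/mL·h

AUC = 223.0 µg/mL·h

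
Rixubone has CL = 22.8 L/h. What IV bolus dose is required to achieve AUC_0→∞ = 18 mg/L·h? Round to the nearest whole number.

Dose = 410 mg

Dose_iv = CL × AUC_0→∞
     = 22.8 × 18 = 410.4 mg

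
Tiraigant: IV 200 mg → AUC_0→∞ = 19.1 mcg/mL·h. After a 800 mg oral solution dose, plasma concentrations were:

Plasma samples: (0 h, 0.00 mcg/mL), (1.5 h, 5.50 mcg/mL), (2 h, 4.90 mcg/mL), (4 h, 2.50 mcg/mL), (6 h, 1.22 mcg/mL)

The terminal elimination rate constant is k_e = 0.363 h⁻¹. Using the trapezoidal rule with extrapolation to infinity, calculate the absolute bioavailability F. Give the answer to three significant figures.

Trapezoidal AUC_0→6 (oral solution):
  [0→1.5]: (0.00+5.50)/2 × 1.5 = 4.125
  [1.5→2]: (5.50+4.90)/2 × 0.5 = 2.6
  [2→4]: (4.90+2.50)/2 × 2 = 7.4
  [4→6]: (2.50+1.22)/2 × 2 = 3.72
  Sum = 17.845 mcg/mL·h
Tail: C_last/k_e = 1.22/0.363 = 3.361
AUC_0→∞ (oral solution) = 17.845 + 3.361 = 21.206 mcg/mL·h
F = (AUC_ev/D_ev)/(AUC_iv/D_iv) = (21.206/800)/(19.1/200) = 0.0265075/0.0955 = 0.2776

F = 0.278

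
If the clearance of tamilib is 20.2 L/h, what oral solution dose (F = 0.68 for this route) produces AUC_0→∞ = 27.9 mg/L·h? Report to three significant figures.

Dose = 829 mg

Dose = CL × AUC_0→∞ / F
     = 20.2 × 27.9 / 0.68 = 828.794 mg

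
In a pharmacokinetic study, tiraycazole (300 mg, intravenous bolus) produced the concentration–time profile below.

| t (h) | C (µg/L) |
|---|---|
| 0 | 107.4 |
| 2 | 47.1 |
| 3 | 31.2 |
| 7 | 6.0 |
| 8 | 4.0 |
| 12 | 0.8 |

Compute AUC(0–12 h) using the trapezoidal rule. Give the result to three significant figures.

AUC = 283 µg/L·h

Trapezoidal AUC_0→12:
  [0→2]: (107.4+47.1)/2 × 2 = 154.5
  [2→3]: (47.1+31.2)/2 × 1 = 39.15
  [3→7]: (31.2+6.0)/2 × 4 = 74.4
  [7→8]: (6.0+4.0)/2 × 1 = 5.0
  [8→12]: (4.0+0.8)/2 × 4 = 9.6
  Sum = 282.65 µg/L·h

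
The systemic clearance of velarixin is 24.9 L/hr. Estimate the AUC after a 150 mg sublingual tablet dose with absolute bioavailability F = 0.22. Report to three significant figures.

AUC_0→∞ = F × Dose / CL
        = 0.22 × 150 / 24.9 = 1.3253 mg/L·hr

AUC = 1.33 mg/L·hr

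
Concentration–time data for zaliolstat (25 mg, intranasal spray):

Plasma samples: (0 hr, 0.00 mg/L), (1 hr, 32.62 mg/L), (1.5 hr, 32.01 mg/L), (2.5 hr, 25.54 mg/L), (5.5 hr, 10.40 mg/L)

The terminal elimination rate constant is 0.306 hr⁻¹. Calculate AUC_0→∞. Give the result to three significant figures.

AUC = 149 mg/L·hr

Trapezoidal AUC_0→5.5:
  [0→1]: (0.00+32.62)/2 × 1 = 16.31
  [1→1.5]: (32.62+32.01)/2 × 0.5 = 16.1575
  [1.5→2.5]: (32.01+25.54)/2 × 1 = 28.775
  [2.5→5.5]: (25.54+10.40)/2 × 3 = 53.91
  Sum = 115.1525 mg/L·hr
Extrapolated tail: C_last / k_e = 10.40 / 0.306 = 33.987
AUC_0→∞ = 115.1525 + 33.987 = 149.1395 mg/L·hr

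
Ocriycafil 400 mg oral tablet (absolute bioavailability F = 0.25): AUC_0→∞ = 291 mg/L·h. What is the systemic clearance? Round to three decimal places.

CL = F × Dose / AUC_0→∞
   = 0.25 × 400 / 291 = 0.343643 L/h

CL = 0.344 L/h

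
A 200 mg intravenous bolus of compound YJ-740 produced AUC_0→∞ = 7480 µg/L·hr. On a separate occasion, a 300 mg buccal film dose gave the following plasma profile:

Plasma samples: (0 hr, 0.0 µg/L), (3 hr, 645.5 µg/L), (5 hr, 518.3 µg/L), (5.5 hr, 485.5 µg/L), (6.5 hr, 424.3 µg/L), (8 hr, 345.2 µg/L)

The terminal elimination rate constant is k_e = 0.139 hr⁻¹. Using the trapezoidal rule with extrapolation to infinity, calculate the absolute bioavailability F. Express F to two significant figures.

F = 0.53

Trapezoidal AUC_0→8 (buccal film):
  [0→3]: (0.0+645.5)/2 × 3 = 968.25
  [3→5]: (645.5+518.3)/2 × 2 = 1163.8
  [5→5.5]: (518.3+485.5)/2 × 0.5 = 250.95
  [5.5→6.5]: (485.5+424.3)/2 × 1 = 454.9
  [6.5→8]: (424.3+345.2)/2 × 1.5 = 577.125
  Sum = 3415.025 µg/L·hr
Tail: C_last/k_e = 345.2/0.139 = 2483.453
AUC_0→∞ (buccal film) = 3415.025 + 2483.453 = 5898.478 µg/L·hr
F = (AUC_ev/D_ev)/(AUC_iv/D_iv) = (5898.478/300)/(7480/200) = 19.6616/37.4 = 0.5257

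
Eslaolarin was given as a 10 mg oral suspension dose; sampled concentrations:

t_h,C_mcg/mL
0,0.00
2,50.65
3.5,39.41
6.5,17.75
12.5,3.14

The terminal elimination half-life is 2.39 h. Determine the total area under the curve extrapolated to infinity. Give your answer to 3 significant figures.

Trapezoidal AUC_0→12.5:
  [0→2]: (0.00+50.65)/2 × 2 = 50.65
  [2→3.5]: (50.65+39.41)/2 × 1.5 = 67.545
  [3.5→6.5]: (39.41+17.75)/2 × 3 = 85.74
  [6.5→12.5]: (17.75+3.14)/2 × 6 = 62.67
  Sum = 266.605 mcg/mL·h
k_e = ln2 / t½ = 0.693147 / 2.39 = 0.2900 h^-1
Extrapolated tail: C_last / k_e = 3.14 / 0.29 = 10.828
AUC_0→∞ = 266.605 + 10.828 = 277.433 mcg/mL·h

AUC = 277 mcg/mL·h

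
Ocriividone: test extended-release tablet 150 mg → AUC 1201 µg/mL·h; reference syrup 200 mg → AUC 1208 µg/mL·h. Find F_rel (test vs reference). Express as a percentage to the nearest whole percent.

F_rel = (AUC_test/D_test) / (AUC_ref/D_ref)
      = (1201/150) / (1208/200)
      = 8.00667 / 6.04 = 1.3256 = 132.56%

F_rel = 133%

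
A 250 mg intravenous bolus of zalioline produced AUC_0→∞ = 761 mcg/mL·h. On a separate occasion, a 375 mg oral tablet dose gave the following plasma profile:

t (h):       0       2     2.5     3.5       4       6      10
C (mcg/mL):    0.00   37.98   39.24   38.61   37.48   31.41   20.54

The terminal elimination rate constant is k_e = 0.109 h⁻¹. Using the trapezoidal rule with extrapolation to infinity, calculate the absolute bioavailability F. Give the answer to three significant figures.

Trapezoidal AUC_0→10 (oral tablet):
  [0→2]: (0.00+37.98)/2 × 2 = 37.98
  [2→2.5]: (37.98+39.24)/2 × 0.5 = 19.305
  [2.5→3.5]: (39.24+38.61)/2 × 1 = 38.925
  [3.5→4]: (38.61+37.48)/2 × 0.5 = 19.0225
  [4→6]: (37.48+31.41)/2 × 2 = 68.89
  [6→10]: (31.41+20.54)/2 × 4 = 103.9
  Sum = 288.0225 mcg/mL·h
Tail: C_last/k_e = 20.54/0.109 = 188.440
AUC_0→∞ (oral tablet) = 288.0225 + 188.440 = 476.4625 mcg/mL·h
F = (AUC_ev/D_ev)/(AUC_iv/D_iv) = (476.4625/375)/(761/250) = 1.27057/3.044 = 0.4174

F = 0.417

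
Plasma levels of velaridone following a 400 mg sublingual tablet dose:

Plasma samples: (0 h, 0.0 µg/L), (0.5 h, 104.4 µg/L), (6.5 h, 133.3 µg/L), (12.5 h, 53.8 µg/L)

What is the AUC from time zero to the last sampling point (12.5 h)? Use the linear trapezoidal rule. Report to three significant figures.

AUC = 1300 µg/L·h

Trapezoidal AUC_0→12.5:
  [0→0.5]: (0.0+104.4)/2 × 0.5 = 26.1
  [0.5→6.5]: (104.4+133.3)/2 × 6 = 713.1
  [6.5→12.5]: (133.3+53.8)/2 × 6 = 561.3
  Sum = 1300.5 µg/L·h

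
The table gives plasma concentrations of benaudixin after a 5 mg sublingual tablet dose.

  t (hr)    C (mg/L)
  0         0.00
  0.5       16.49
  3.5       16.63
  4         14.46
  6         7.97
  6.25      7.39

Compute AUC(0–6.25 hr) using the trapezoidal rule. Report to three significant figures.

Trapezoidal AUC_0→6.25:
  [0→0.5]: (0.00+16.49)/2 × 0.5 = 4.1225
  [0.5→3.5]: (16.49+16.63)/2 × 3 = 49.68
  [3.5→4]: (16.63+14.46)/2 × 0.5 = 7.7725
  [4→6]: (14.46+7.97)/2 × 2 = 22.43
  [6→6.25]: (7.97+7.39)/2 × 0.25 = 1.92
  Sum = 85.925 mg/L·hr

AUC = 85.9 mg/L·hr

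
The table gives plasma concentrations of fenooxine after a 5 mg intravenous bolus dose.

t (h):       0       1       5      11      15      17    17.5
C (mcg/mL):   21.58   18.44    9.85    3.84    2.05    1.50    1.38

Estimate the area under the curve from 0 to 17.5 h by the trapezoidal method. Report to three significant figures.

Trapezoidal AUC_0→17.5:
  [0→1]: (21.58+18.44)/2 × 1 = 20.01
  [1→5]: (18.44+9.85)/2 × 4 = 56.58
  [5→11]: (9.85+3.84)/2 × 6 = 41.07
  [11→15]: (3.84+2.05)/2 × 4 = 11.78
  [15→17]: (2.05+1.50)/2 × 2 = 3.55
  [17→17.5]: (1.50+1.38)/2 × 0.5 = 0.72
  Sum = 133.71 mcg/mL·h

AUC = 134 mcg/mL·h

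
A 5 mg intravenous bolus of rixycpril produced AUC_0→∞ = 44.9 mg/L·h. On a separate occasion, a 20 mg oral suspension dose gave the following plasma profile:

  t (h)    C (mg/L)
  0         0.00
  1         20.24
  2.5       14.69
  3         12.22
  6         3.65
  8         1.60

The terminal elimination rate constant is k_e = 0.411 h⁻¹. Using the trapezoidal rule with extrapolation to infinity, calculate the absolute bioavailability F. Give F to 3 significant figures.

F = 0.423

Trapezoidal AUC_0→8 (oral suspension):
  [0→1]: (0.00+20.24)/2 × 1 = 10.12
  [1→2.5]: (20.24+14.69)/2 × 1.5 = 26.1975
  [2.5→3]: (14.69+12.22)/2 × 0.5 = 6.7275
  [3→6]: (12.22+3.65)/2 × 3 = 23.805
  [6→8]: (3.65+1.60)/2 × 2 = 5.25
  Sum = 72.1 mg/L·h
Tail: C_last/k_e = 1.60/0.411 = 3.893
AUC_0→∞ (oral suspension) = 72.1 + 3.893 = 75.993 mg/L·h
F = (AUC_ev/D_ev)/(AUC_iv/D_iv) = (75.993/20)/(44.9/5) = 3.79965/8.98 = 0.4231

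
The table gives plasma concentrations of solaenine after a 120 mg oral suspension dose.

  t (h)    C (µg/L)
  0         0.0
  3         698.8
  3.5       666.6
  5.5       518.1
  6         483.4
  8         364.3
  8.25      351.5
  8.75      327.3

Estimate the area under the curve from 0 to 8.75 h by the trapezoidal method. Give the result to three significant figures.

Trapezoidal AUC_0→8.75:
  [0→3]: (0.0+698.8)/2 × 3 = 1048.2
  [3→3.5]: (698.8+666.6)/2 × 0.5 = 341.35
  [3.5→5.5]: (666.6+518.1)/2 × 2 = 1184.7
  [5.5→6]: (518.1+483.4)/2 × 0.5 = 250.375
  [6→8]: (483.4+364.3)/2 × 2 = 847.7
  [8→8.25]: (364.3+351.5)/2 × 0.25 = 89.475
  [8.25→8.75]: (351.5+327.3)/2 × 0.5 = 169.7
  Sum = 3931.5 µg/L·h

AUC = 3930 µg/L·h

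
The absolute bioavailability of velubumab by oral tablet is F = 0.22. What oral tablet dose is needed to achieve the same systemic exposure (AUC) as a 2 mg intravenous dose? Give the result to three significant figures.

D_oral = 9.09 mg

For equal systemic exposure: F × D_ev = D_iv
D_ev = D_iv / F = 2 / 0.22 = 9.09091 mg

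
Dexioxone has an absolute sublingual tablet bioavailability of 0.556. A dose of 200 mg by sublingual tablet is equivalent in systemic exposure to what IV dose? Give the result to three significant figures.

D_iv = 111 mg

Systemic exposure from an extravascular dose = F × D_ev, so the equivalent IV dose is F × D_ev.
D_iv = F × D_ev = 0.556 × 200 = 111.2 mg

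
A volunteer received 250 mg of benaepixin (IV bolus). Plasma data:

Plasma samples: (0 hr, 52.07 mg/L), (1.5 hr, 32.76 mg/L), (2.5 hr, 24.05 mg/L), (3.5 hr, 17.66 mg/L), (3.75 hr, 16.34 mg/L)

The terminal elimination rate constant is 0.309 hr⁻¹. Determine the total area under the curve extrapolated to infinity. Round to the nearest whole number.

Trapezoidal AUC_0→3.75:
  [0→1.5]: (52.07+32.76)/2 × 1.5 = 63.6225
  [1.5→2.5]: (32.76+24.05)/2 × 1 = 28.405
  [2.5→3.5]: (24.05+17.66)/2 × 1 = 20.855
  [3.5→3.75]: (17.66+16.34)/2 × 0.25 = 4.25
  Sum = 117.1325 mg/L·hr
Extrapolated tail: C_last / k_e = 16.34 / 0.309 = 52.880
AUC_0→∞ = 117.1325 + 52.880 = 170.0125 mg/L·hr

AUC = 170 mg/L·hr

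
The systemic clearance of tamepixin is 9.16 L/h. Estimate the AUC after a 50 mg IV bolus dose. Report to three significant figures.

AUC_0→∞ = Dose_iv / CL
        = 50 / 9.16 = 5.45852 mg/L·h

AUC = 5.46 mg/L·h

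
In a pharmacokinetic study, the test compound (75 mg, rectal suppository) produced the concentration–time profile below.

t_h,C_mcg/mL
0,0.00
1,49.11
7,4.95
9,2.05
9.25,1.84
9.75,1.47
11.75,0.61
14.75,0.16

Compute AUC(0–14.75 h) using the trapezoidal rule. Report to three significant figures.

Trapezoidal AUC_0→14.75:
  [0→1]: (0.00+49.11)/2 × 1 = 24.555
  [1→7]: (49.11+4.95)/2 × 6 = 162.18
  [7→9]: (4.95+2.05)/2 × 2 = 7.0
  [9→9.25]: (2.05+1.84)/2 × 0.25 = 0.48625
  [9.25→9.75]: (1.84+1.47)/2 × 0.5 = 0.8275
  [9.75→11.75]: (1.47+0.61)/2 × 2 = 2.08
  [11.75→14.75]: (0.61+0.16)/2 × 3 = 1.155
  Sum = 198.28375 mcg/mL·h

AUC = 198 mcg/mL·h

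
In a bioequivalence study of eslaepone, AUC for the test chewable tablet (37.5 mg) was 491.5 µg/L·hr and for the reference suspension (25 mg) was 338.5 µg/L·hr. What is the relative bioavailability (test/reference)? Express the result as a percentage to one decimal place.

F_rel = 96.8%

F_rel = (AUC_test/D_test) / (AUC_ref/D_ref)
      = (491.5/37.5) / (338.5/25)
      = 13.1067 / 13.54 = 0.9680 = 96.80%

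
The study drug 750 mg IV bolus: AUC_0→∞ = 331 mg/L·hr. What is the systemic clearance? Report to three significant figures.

CL = Dose_iv / AUC_0→∞
   = 750 / 331 = 2.26586 L/hr

CL = 2.27 L/hr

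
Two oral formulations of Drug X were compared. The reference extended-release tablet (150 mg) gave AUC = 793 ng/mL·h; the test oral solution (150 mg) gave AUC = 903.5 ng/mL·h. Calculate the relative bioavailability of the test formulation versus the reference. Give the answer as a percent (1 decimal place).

F_rel = (AUC_test/D_test) / (AUC_ref/D_ref)
      = (903.5/150) / (793/150)
      = 6.02333 / 5.28667 = 1.1393 = 113.93%

F_rel = 113.9%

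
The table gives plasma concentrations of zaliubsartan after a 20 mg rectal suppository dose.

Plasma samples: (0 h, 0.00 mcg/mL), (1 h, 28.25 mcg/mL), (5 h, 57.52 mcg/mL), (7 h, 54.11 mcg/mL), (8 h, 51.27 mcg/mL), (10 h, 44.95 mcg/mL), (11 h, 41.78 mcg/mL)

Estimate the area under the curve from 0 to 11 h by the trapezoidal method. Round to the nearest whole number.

AUC = 490 mcg/mL·h

Trapezoidal AUC_0→11:
  [0→1]: (0.00+28.25)/2 × 1 = 14.125
  [1→5]: (28.25+57.52)/2 × 4 = 171.54
  [5→7]: (57.52+54.11)/2 × 2 = 111.63
  [7→8]: (54.11+51.27)/2 × 1 = 52.69
  [8→10]: (51.27+44.95)/2 × 2 = 96.22
  [10→11]: (44.95+41.78)/2 × 1 = 43.365
  Sum = 489.57 mcg/mL·h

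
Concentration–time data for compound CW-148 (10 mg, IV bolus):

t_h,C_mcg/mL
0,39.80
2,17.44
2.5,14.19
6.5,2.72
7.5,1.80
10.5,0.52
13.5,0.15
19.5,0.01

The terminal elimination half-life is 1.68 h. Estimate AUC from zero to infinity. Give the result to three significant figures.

Trapezoidal AUC_0→19.5:
  [0→2]: (39.80+17.44)/2 × 2 = 57.24
  [2→2.5]: (17.44+14.19)/2 × 0.5 = 7.9075
  [2.5→6.5]: (14.19+2.72)/2 × 4 = 33.82
  [6.5→7.5]: (2.72+1.80)/2 × 1 = 2.26
  [7.5→10.5]: (1.80+0.52)/2 × 3 = 3.48
  [10.5→13.5]: (0.52+0.15)/2 × 3 = 1.005
  [13.5→19.5]: (0.15+0.01)/2 × 6 = 0.48
  Sum = 106.1925 mcg/mL·h
k_e = ln2 / t½ = 0.693147 / 1.68 = 0.4126 h^-1
Extrapolated tail: C_last / k_e = 0.01 / 0.4126 = 0.024
AUC_0→∞ = 106.1925 + 0.024 = 106.2165 mcg/mL·h

AUC = 106 mcg/mL·h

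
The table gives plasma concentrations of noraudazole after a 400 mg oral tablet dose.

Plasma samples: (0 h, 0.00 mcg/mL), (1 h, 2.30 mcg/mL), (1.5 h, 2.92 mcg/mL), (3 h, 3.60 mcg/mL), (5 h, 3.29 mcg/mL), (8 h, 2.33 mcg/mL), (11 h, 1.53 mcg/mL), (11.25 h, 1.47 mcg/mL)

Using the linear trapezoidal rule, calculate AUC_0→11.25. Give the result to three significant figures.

Trapezoidal AUC_0→11.25:
  [0→1]: (0.00+2.30)/2 × 1 = 1.15
  [1→1.5]: (2.30+2.92)/2 × 0.5 = 1.305
  [1.5→3]: (2.92+3.60)/2 × 1.5 = 4.89
  [3→5]: (3.60+3.29)/2 × 2 = 6.89
  [5→8]: (3.29+2.33)/2 × 3 = 8.43
  [8→11]: (2.33+1.53)/2 × 3 = 5.79
  [11→11.25]: (1.53+1.47)/2 × 0.25 = 0.375
  Sum = 28.83 mcg/mL·h

AUC = 28.8 mcg/mL·h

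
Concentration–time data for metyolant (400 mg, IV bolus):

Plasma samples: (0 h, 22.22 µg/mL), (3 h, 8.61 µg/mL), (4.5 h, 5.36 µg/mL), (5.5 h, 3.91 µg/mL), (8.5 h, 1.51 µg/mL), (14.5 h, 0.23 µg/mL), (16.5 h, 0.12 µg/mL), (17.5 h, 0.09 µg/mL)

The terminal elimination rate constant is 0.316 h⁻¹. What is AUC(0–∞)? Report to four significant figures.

Trapezoidal AUC_0→17.5:
  [0→3]: (22.22+8.61)/2 × 3 = 46.245
  [3→4.5]: (8.61+5.36)/2 × 1.5 = 10.4775
  [4.5→5.5]: (5.36+3.91)/2 × 1 = 4.635
  [5.5→8.5]: (3.91+1.51)/2 × 3 = 8.13
  [8.5→14.5]: (1.51+0.23)/2 × 6 = 5.22
  [14.5→16.5]: (0.23+0.12)/2 × 2 = 0.35
  [16.5→17.5]: (0.12+0.09)/2 × 1 = 0.105
  Sum = 75.1625 µg/mL·h
Extrapolated tail: C_last / k_e = 0.09 / 0.316 = 0.285
AUC_0→∞ = 75.1625 + 0.285 = 75.4475 µg/mL·h

AUC = 75.45 µg/mL·h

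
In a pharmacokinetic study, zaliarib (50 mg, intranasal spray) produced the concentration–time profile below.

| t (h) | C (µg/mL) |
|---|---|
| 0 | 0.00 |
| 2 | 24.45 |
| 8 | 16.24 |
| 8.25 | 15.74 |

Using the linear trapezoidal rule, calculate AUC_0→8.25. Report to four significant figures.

AUC = 150.5 µg/mL·h

Trapezoidal AUC_0→8.25:
  [0→2]: (0.00+24.45)/2 × 2 = 24.45
  [2→8]: (24.45+16.24)/2 × 6 = 122.07
  [8→8.25]: (16.24+15.74)/2 × 0.25 = 3.9975
  Sum = 150.5175 µg/mL·h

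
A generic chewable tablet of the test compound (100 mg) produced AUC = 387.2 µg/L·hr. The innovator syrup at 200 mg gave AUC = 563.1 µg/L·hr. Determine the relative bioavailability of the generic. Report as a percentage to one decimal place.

F_rel = (AUC_test/D_test) / (AUC_ref/D_ref)
      = (387.2/100) / (563.1/200)
      = 3.872 / 2.8155 = 1.3752 = 137.52%

F_rel = 137.5%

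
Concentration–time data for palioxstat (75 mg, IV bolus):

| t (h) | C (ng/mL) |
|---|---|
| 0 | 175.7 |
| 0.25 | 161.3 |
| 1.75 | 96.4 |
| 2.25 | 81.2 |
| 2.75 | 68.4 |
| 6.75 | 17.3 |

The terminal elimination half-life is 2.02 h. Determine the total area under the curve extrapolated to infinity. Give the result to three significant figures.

AUC = 539 ng/mL·h

Trapezoidal AUC_0→6.75:
  [0→0.25]: (175.7+161.3)/2 × 0.25 = 42.125
  [0.25→1.75]: (161.3+96.4)/2 × 1.5 = 193.275
  [1.75→2.25]: (96.4+81.2)/2 × 0.5 = 44.4
  [2.25→2.75]: (81.2+68.4)/2 × 0.5 = 37.4
  [2.75→6.75]: (68.4+17.3)/2 × 4 = 171.4
  Sum = 488.6 ng/mL·h
k_e = ln2 / t½ = 0.693147 / 2.02 = 0.3431 h^-1
Extrapolated tail: C_last / k_e = 17.3 / 0.3431 = 50.423
AUC_0→∞ = 488.6 + 50.423 = 539.023 ng/mL·h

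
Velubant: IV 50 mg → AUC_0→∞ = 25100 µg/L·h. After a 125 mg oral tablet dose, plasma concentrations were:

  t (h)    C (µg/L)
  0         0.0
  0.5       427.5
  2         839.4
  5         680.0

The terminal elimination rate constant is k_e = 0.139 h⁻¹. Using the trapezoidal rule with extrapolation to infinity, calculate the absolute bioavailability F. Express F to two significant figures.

Trapezoidal AUC_0→5 (oral tablet):
  [0→0.5]: (0.0+427.5)/2 × 0.5 = 106.875
  [0.5→2]: (427.5+839.4)/2 × 1.5 = 950.175
  [2→5]: (839.4+680.0)/2 × 3 = 2279.1
  Sum = 3336.15 µg/L·h
Tail: C_last/k_e = 680.0/0.139 = 4892.086
AUC_0→∞ (oral tablet) = 3336.15 + 4892.086 = 8228.236 µg/L·h
F = (AUC_ev/D_ev)/(AUC_iv/D_iv) = (8228.236/125)/(25100/50) = 65.825888/502 = 0.1311

F = 0.13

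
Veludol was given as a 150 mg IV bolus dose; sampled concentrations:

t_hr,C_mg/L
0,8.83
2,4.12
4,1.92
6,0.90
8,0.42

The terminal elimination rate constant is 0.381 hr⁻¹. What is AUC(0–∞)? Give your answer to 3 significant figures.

Trapezoidal AUC_0→8:
  [0→2]: (8.83+4.12)/2 × 2 = 12.95
  [2→4]: (4.12+1.92)/2 × 2 = 6.04
  [4→6]: (1.92+0.90)/2 × 2 = 2.82
  [6→8]: (0.90+0.42)/2 × 2 = 1.32
  Sum = 23.13 mg/L·hr
Extrapolated tail: C_last / k_e = 0.42 / 0.381 = 1.102
AUC_0→∞ = 23.13 + 1.102 = 24.232 mg/L·hr

AUC = 24.2 mg/L·hr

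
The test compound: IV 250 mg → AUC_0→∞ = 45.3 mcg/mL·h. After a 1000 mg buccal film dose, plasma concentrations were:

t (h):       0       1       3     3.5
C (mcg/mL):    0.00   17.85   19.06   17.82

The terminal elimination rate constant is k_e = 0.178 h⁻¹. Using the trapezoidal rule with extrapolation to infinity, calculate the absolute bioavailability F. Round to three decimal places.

Trapezoidal AUC_0→3.5 (buccal film):
  [0→1]: (0.00+17.85)/2 × 1 = 8.925
  [1→3]: (17.85+19.06)/2 × 2 = 36.91
  [3→3.5]: (19.06+17.82)/2 × 0.5 = 9.22
  Sum = 55.055 mcg/mL·h
Tail: C_last/k_e = 17.82/0.178 = 100.112
AUC_0→∞ (buccal film) = 55.055 + 100.112 = 155.167 mcg/mL·h
F = (AUC_ev/D_ev)/(AUC_iv/D_iv) = (155.167/1000)/(45.3/250) = 0.155167/0.1812 = 0.8563

F = 0.856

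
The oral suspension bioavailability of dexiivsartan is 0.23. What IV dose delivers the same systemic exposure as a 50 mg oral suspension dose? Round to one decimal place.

D_iv = 11.5 mg

Systemic exposure from an extravascular dose = F × D_ev, so the equivalent IV dose is F × D_ev.
D_iv = F × D_ev = 0.23 × 50 = 11.5 mg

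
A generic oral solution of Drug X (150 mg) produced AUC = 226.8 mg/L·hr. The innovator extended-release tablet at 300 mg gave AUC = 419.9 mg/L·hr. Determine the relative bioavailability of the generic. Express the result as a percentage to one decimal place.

F_rel = (AUC_test/D_test) / (AUC_ref/D_ref)
      = (226.8/150) / (419.9/300)
      = 1.512 / 1.39967 = 1.0803 = 108.03%

F_rel = 108.0%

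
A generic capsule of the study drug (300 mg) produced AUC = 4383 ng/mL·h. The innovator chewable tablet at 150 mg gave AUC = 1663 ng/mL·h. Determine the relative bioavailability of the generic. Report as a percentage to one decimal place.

F_rel = (AUC_test/D_test) / (AUC_ref/D_ref)
      = (4383/300) / (1663/150)
      = 14.61 / 11.0867 = 1.3178 = 131.78%

F_rel = 131.8%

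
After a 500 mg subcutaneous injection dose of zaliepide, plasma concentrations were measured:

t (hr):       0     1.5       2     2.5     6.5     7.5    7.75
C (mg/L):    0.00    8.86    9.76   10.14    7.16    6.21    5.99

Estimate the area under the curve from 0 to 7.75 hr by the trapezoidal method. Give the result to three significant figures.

Trapezoidal AUC_0→7.75:
  [0→1.5]: (0.00+8.86)/2 × 1.5 = 6.645
  [1.5→2]: (8.86+9.76)/2 × 0.5 = 4.655
  [2→2.5]: (9.76+10.14)/2 × 0.5 = 4.975
  [2.5→6.5]: (10.14+7.16)/2 × 4 = 34.6
  [6.5→7.5]: (7.16+6.21)/2 × 1 = 6.685
  [7.5→7.75]: (6.21+5.99)/2 × 0.25 = 1.525
  Sum = 59.085 mg/L·hr

AUC = 59.1 mg/L·hr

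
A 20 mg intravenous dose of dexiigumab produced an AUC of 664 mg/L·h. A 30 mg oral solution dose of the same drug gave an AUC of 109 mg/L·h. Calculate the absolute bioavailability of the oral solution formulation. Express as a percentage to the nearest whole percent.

F = (AUC_ev / D_ev) / (AUC_iv / D_iv)
  = (109/30) / (664/20)
  = 3.63333 / 33.2 = 0.1094
  = 10.94%

F = 11%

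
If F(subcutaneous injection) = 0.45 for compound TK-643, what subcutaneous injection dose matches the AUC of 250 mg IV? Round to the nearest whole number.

For equal systemic exposure: F × D_ev = D_iv
D_ev = D_iv / F = 250 / 0.45 = 555.556 mg

D_subcutaneous = 556 mg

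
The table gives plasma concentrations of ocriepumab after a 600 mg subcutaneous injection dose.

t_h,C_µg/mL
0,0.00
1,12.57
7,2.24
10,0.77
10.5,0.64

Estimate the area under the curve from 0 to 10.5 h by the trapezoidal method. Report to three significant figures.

AUC = 55.6 µg/mL·h

Trapezoidal AUC_0→10.5:
  [0→1]: (0.00+12.57)/2 × 1 = 6.285
  [1→7]: (12.57+2.24)/2 × 6 = 44.43
  [7→10]: (2.24+0.77)/2 × 3 = 4.515
  [10→10.5]: (0.77+0.64)/2 × 0.5 = 0.3525
  Sum = 55.5825 µg/mL·h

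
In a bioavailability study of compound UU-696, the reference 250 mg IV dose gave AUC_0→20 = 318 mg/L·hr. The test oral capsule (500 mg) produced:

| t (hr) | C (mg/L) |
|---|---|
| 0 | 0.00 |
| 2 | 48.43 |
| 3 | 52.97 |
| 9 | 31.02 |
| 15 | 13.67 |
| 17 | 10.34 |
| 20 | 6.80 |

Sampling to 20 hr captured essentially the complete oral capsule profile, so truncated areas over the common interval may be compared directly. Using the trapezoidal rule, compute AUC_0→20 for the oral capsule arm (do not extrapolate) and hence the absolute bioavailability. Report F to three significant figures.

F = 0.841

Trapezoidal AUC_0→20 (oral capsule):
  [0→2]: (0.00+48.43)/2 × 2 = 48.43
  [2→3]: (48.43+52.97)/2 × 1 = 50.7
  [3→9]: (52.97+31.02)/2 × 6 = 251.97
  [9→15]: (31.02+13.67)/2 × 6 = 134.07
  [15→17]: (13.67+10.34)/2 × 2 = 24.01
  [17→20]: (10.34+6.80)/2 × 3 = 25.71
  Sum = 534.89 mg/L·hr
F = (AUC_ev/D_ev)/(AUC_iv/D_iv) = (534.89/500)/(318/250) = 1.06978/1.272 = 0.8410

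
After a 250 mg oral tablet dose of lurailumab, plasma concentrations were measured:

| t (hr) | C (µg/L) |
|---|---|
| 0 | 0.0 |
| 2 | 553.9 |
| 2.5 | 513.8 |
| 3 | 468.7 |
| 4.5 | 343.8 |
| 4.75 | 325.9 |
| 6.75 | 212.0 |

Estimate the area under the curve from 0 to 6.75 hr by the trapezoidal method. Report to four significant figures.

AUC = 2297 µg/L·hr

Trapezoidal AUC_0→6.75:
  [0→2]: (0.0+553.9)/2 × 2 = 553.9
  [2→2.5]: (553.9+513.8)/2 × 0.5 = 266.925
  [2.5→3]: (513.8+468.7)/2 × 0.5 = 245.625
  [3→4.5]: (468.7+343.8)/2 × 1.5 = 609.375
  [4.5→4.75]: (343.8+325.9)/2 × 0.25 = 83.7125
  [4.75→6.75]: (325.9+212.0)/2 × 2 = 537.9
  Sum = 2297.4375 µg/L·hr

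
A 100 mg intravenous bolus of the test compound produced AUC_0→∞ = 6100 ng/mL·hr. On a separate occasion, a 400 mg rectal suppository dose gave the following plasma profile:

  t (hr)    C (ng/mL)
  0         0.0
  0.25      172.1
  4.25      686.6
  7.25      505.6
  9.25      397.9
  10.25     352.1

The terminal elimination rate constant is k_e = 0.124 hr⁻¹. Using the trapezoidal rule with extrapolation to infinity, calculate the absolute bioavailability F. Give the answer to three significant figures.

F = 0.313

Trapezoidal AUC_0→10.25 (rectal suppository):
  [0→0.25]: (0.0+172.1)/2 × 0.25 = 21.5125
  [0.25→4.25]: (172.1+686.6)/2 × 4 = 1717.4
  [4.25→7.25]: (686.6+505.6)/2 × 3 = 1788.3
  [7.25→9.25]: (505.6+397.9)/2 × 2 = 903.5
  [9.25→10.25]: (397.9+352.1)/2 × 1 = 375.0
  Sum = 4805.7125 ng/mL·hr
Tail: C_last/k_e = 352.1/0.124 = 2839.516
AUC_0→∞ (rectal suppository) = 4805.7125 + 2839.516 = 7645.2285 ng/mL·hr
F = (AUC_ev/D_ev)/(AUC_iv/D_iv) = (7645.2285/400)/(6100/100) = 19.1131/61 = 0.3133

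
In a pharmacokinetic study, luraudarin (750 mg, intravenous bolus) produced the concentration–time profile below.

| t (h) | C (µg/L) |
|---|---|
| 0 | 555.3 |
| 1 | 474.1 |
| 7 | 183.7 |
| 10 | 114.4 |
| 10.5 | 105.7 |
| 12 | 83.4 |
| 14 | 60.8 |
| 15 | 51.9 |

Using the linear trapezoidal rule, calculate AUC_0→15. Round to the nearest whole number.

AUC = 3333 µg/L·h

Trapezoidal AUC_0→15:
  [0→1]: (555.3+474.1)/2 × 1 = 514.7
  [1→7]: (474.1+183.7)/2 × 6 = 1973.4
  [7→10]: (183.7+114.4)/2 × 3 = 447.15
  [10→10.5]: (114.4+105.7)/2 × 0.5 = 55.025
  [10.5→12]: (105.7+83.4)/2 × 1.5 = 141.825
  [12→14]: (83.4+60.8)/2 × 2 = 144.2
  [14→15]: (60.8+51.9)/2 × 1 = 56.35
  Sum = 3332.65 µg/L·h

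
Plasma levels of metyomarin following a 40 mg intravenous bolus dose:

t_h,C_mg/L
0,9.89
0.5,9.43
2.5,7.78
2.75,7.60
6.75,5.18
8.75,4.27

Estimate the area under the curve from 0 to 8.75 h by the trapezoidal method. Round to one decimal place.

AUC = 59.0 mg/L·h

Trapezoidal AUC_0→8.75:
  [0→0.5]: (9.89+9.43)/2 × 0.5 = 4.83
  [0.5→2.5]: (9.43+7.78)/2 × 2 = 17.21
  [2.5→2.75]: (7.78+7.60)/2 × 0.25 = 1.9225
  [2.75→6.75]: (7.60+5.18)/2 × 4 = 25.56
  [6.75→8.75]: (5.18+4.27)/2 × 2 = 9.45
  Sum = 58.9725 mg/L·h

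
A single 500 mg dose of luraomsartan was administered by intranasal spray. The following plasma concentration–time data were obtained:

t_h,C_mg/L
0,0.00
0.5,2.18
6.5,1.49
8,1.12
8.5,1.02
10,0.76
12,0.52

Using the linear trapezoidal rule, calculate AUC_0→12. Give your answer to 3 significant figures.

AUC = 16.7 mg/L·h

Trapezoidal AUC_0→12:
  [0→0.5]: (0.00+2.18)/2 × 0.5 = 0.545
  [0.5→6.5]: (2.18+1.49)/2 × 6 = 11.01
  [6.5→8]: (1.49+1.12)/2 × 1.5 = 1.9575
  [8→8.5]: (1.12+1.02)/2 × 0.5 = 0.535
  [8.5→10]: (1.02+0.76)/2 × 1.5 = 1.335
  [10→12]: (0.76+0.52)/2 × 2 = 1.28
  Sum = 16.6625 mg/L·h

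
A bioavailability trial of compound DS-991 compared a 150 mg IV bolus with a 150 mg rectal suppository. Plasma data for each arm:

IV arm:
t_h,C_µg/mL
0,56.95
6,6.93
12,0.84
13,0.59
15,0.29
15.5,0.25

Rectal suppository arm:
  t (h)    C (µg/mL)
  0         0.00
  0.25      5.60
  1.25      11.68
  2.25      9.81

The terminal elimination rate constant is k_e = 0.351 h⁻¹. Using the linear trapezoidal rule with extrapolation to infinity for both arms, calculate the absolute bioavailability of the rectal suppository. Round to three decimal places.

Trapezoidal AUC_0→15.5 (IV):
  [0→6]: (56.95+6.93)/2 × 6 = 191.64
  [6→12]: (6.93+0.84)/2 × 6 = 23.31
  [12→13]: (0.84+0.59)/2 × 1 = 0.715
  [13→15]: (0.59+0.29)/2 × 2 = 0.88
  [15→15.5]: (0.29+0.25)/2 × 0.5 = 0.135
  Sum = 216.68 µg/mL·h
IV tail: 0.25/0.351 = 0.712; AUC_iv,0→∞ = 216.68 + 0.712 = 217.392 µg/mL·h
Trapezoidal AUC_0→2.25 (rectal suppository):
  [0→0.25]: (0.00+5.60)/2 × 0.25 = 0.7
  [0.25→1.25]: (5.60+11.68)/2 × 1 = 8.64
  [1.25→2.25]: (11.68+9.81)/2 × 1 = 10.745
  Sum = 20.085 µg/mL·h
rectal suppository tail: 9.81/0.351 = 27.949; AUC_ev,0→∞ = 20.085 + 27.949 = 48.034 µg/mL·h
F = (AUC_ev/D_ev)/(AUC_iv/D_iv) = (48.034/150)/(217.392/150) = 0.320227/1.44928 = 0.2210

F = 0.221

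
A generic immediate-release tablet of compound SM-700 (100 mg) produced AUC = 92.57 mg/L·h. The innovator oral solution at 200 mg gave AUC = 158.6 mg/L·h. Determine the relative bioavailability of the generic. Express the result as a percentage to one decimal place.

F_rel = 116.7%

F_rel = (AUC_test/D_test) / (AUC_ref/D_ref)
      = (92.57/100) / (158.6/200)
      = 0.9257 / 0.793 = 1.1673 = 116.73%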